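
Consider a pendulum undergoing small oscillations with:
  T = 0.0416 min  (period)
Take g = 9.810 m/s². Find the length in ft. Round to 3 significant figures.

Solving T = 2π√(L/g) for L: L = g·(T/2π)².
T = 0.0416 min = 2.496 s; g = 9.810 m/s².
L = 1.548 m
1.548 m × (1 ft / 0.3048 m) = 5.079 ft

5.08 ft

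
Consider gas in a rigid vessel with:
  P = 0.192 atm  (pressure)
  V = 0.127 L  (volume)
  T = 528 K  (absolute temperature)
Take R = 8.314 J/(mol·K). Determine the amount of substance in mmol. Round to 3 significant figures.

Rearranging: n = PV/(RT).
P = 0.192 atm = 19454 Pa; V = 0.127 L = 1.270×10^-4 m³; T = 528 K; R = 8.314 J/(mol·K).
n = 5.628×10^-4 mol
5.628×10^-4 mol × (1 mmol / 0.001000 mol) = 0.5628 mmol

0.563 mmol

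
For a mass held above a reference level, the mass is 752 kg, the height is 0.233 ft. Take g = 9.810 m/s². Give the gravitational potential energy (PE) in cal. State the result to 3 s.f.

125 cal

Directly: PE = mgh.
m = 752 kg; h = 0.233 ft = 0.07102 m; g = 9.810 m/s².
PE = 523.9 J
523.9 J × (1 cal / 4.184 J) = 125.2 cal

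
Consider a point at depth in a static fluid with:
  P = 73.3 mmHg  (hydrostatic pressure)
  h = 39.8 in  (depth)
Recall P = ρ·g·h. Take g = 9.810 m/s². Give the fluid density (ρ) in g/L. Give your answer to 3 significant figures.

Solving P = ρ·g·h for ρ: ρ = P/(g·h).
P = 73.3 mmHg = 9773 Pa; h = 39.8 in = 1.011 m; g = 9.810 m/s².
ρ = 985.4 kg/m³
Since 1 g/L = 1 kg/m³, 985.4 g/L.

985 g/L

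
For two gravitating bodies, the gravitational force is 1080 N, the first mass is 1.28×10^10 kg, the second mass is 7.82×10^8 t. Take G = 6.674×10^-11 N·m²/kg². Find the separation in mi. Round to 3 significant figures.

15.5 mi

Solving F = G·m₁·m₂/r² for r: r = √(G·m₁m₂/F).
F = 1080 N; m₁ = 1.28×10^10 kg; m₂ = 7.82×10^8 t = 7.820×10^11 kg; G = 6.674×10^-11 N·m²/kg².
r = 24871 m
24871 m × (1 mi / 1609 m) = 15.45 mi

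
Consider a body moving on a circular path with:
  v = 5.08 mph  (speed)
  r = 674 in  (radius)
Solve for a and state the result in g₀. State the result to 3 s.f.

Directly: a = v²/r.
v = 5.08 mph = 2.271 m/s; r = 674 in = 17.12 m.
a = 0.3012 m/s²
0.3012 m/s² × (1 g₀ / 9.807 m/s²) = 0.03072 g₀

0.0307 g₀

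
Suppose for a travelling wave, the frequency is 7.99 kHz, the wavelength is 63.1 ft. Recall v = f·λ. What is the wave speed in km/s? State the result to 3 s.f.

154 km/s

Directly: v = fλ.
f = 7.99 kHz = 7990 Hz; λ = 63.1 ft = 19.23 m.
v = 1.537×10^5 m/s
1.537×10^5 m/s × (1 km/s / 1000 m/s) = 153.7 km/s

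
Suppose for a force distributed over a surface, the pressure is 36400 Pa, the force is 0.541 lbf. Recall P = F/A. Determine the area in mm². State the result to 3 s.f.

Rearranging: A = F/P.
P = 36400 Pa; F = 0.541 lbf = 2.406 N.
A = 6.611×10^-5 m²
6.611×10^-5 m² × (1 mm² / 1.000×10^-6 m²) = 66.11 mm²

66.1 mm²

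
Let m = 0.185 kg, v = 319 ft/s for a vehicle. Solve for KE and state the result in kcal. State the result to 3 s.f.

0.209 kcal

Directly: KE = ½mv².
m = 0.185 kg; v = 319 ft/s = 97.23 m/s.
KE = 874.5 J
874.5 J × (1 kcal / 4184 J) = 0.2090 kcal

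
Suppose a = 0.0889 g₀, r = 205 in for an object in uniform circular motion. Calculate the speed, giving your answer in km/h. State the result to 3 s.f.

Solving a = v²/r for v: v = √(a·r).
a = 0.0889 g₀ = 0.8718 m/s²; r = 205 in = 5.207 m.
v = 2.131 m/s
2.131 m/s × (1 km/h / 0.2778 m/s) = 7.670 km/h

7.67 km/h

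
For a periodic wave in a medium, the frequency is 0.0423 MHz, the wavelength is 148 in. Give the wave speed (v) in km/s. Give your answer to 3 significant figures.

159 km/s

Directly: v = fλ.
f = 0.0423 MHz = 42300 Hz; λ = 148 in = 3.759 m.
v = 1.590×10^5 m/s
1.590×10^5 m/s × (1 km/s / 1000 m/s) = 159.0 km/s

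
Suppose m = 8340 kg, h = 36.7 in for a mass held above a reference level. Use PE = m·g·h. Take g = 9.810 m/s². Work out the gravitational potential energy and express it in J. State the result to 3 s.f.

PE is given directly by: PE = mgh.
m = 8340 kg; h = 36.7 in = 0.9322 m; g = 9.810 m/s².
PE = 76267 J  (the unit combination reduces to kg·m²/s² = J)

76300 J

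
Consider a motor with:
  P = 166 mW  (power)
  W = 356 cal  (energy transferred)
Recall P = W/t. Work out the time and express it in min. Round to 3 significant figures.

150 min

Rearranging P = W/t for t: t = W/P.
P = 166 mW = 0.1660 W; W = 356 cal = 1490 J.
t = 8973 s
8973 s × (1 min / 60.00 s) = 149.5 min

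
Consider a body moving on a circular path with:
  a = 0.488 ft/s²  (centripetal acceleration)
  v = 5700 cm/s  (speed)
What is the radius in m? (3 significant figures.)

21800 m

Rearranging: r = v²/a.
a = 0.488 ft/s² = 0.1487 m/s²; v = 5700 cm/s = 57.00 m/s.
r = 21843 m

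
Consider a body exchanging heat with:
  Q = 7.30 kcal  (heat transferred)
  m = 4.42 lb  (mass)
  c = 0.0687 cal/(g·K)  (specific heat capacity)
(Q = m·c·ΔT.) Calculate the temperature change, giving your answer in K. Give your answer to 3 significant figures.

Rearranging Q = m·c·ΔT for ΔT: ΔT = Q/(m·c).
Q = 7.30 kcal = 30543 J; m = 4.42 lb = 2.005 kg; c = 0.0687 cal/(g·K) = 287.4 J/(kg·K).
ΔT = 53.00 K

53.0 K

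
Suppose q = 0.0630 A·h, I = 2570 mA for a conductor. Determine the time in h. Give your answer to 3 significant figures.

Solving q = I·t for t: t = q/I.
q = 0.0630 A·h = 226.8 C; I = 2570 mA = 2.570 A.
t = 88.25 s
88.25 s × (1 h / 3600 s) = 0.02451 h

0.0245 h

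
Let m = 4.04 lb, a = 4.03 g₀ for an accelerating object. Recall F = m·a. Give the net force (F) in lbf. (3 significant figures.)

F is given directly by: F = m·a.
m = 4.04 lb = 1.833 kg; a = 4.03 g₀ = 39.52 m/s².
F = 72.42 N  (the unit combination reduces to kg·m/s² = N)
72.42 N × (1 lbf / 4.448 N) = 16.28 lbf

16.3 lbf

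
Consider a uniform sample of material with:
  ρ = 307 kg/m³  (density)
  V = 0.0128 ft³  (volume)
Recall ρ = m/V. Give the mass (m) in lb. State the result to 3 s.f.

0.245 lb

Solving ρ = m/V for m: m = ρV.
ρ = 307 kg/m³; V = 0.0128 ft³ = 3.625×10^-4 m³.
m = 0.1113 kg
0.1113 kg × (1 lb / 0.4536 kg) = 0.2453 lb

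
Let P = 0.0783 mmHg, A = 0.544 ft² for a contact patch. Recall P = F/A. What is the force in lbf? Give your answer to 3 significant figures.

0.119 lbf

Solving P = F/A for F: F = P·A.
P = 0.0783 mmHg = 10.44 Pa; A = 0.544 ft² = 0.05054 m².
F = 0.5276 N
0.5276 N × (1 lbf / 4.448 N) = 0.1186 lbf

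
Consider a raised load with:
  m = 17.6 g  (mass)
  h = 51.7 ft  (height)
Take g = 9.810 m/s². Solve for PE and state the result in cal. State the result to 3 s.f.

0.650 cal

Directly: PE = mgh.
m = 17.6 g = 0.01760 kg; h = 51.7 ft = 15.76 m; g = 9.810 m/s².
PE = 2.721 J  (the unit combination reduces to kg·m²/s² = J)
2.721 J × (1 cal / 4.184 J) = 0.6503 cal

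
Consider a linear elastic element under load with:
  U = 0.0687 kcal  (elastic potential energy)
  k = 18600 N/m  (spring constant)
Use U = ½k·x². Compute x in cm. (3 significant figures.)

Solving U = ½k·x² for x: x = √(2U/k).
U = 0.0687 kcal = 287.4 J; k = 18600 N/m.
x = 0.1758 m
0.1758 m × (1 cm / 0.01000 m) = 17.58 cm

17.6 cm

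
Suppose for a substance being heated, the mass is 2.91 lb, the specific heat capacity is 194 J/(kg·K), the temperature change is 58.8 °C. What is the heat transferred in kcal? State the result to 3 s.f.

3.60 kcal

Q is given directly by: Q = mcΔT.
m = 2.91 lb = 1.320 kg; c = 194 J/(kg·K); ΔT = 58.8 °C = 58.80 K.
Q = 15057 J  (the unit combination reduces to kg·m²/s² = J)
15057 J × (1 kcal / 4184 J) = 3.599 kcal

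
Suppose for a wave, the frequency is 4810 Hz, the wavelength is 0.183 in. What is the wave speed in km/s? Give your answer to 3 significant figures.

0.0224 km/s

Directly: v = fλ.
f = 4810 Hz; λ = 0.183 in = 0.004648 m.
v = 22.36 m/s
22.36 m/s × (1 km/s / 1000 m/s) = 0.02236 km/s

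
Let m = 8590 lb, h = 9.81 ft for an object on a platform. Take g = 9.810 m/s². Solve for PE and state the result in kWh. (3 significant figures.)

0.0317 kWh

PE is given directly by: PE = mgh.
m = 8590 lb = 3896 kg; h = 9.81 ft = 2.990 m; g = 9.810 m/s².
PE = 1.143×10^5 J  (the unit combination reduces to kg·m²/s² = J)
1.143×10^5 J × (1 kWh / 3.600×10^6 J) = 0.03175 kWh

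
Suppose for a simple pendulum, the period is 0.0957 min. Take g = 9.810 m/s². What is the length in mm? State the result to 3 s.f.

Rearranging T = 2π√(L/g) for L: L = g·(T/2π)².
T = 0.0957 min = 5.742 s; g = 9.810 m/s².
L = 8.193 m
8.193 m × (1 mm / 0.001000 m) = 8193 mm

8190 mm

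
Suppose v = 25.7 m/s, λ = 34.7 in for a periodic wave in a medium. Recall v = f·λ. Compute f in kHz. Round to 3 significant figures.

0.0292 kHz

Solving v = f·λ for f: f = v/λ.
v = 25.7 m/s; λ = 34.7 in = 0.8814 m.
f = 29.16 Hz
29.16 Hz × (1 kHz / 1000 Hz) = 0.02916 kHz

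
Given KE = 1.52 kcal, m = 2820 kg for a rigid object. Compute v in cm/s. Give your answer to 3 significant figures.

212 cm/s

Rearranging KE = ½mv² for v: v = √(2·KE/m).
KE = 1.52 kcal = 6360 J; m = 2820 kg.
v = 2.124 m/s
2.124 m/s × (1 cm/s / 0.01000 m/s) = 212.4 cm/s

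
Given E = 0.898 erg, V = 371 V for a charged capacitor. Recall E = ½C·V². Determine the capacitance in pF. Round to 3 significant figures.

1.30 pF

Rearranging: C = 2E/V².
E = 0.898 erg = 8.980×10^-8 J; V = 371 V.
C = 1.305×10^-12 F
1.305×10^-12 F × (1 pF / 1.000×10^-12 F) = 1.305 pF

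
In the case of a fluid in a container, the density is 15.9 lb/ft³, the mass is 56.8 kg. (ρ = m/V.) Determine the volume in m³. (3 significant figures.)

0.223 m³

Rearranging ρ = m/V for V: V = m/ρ.
ρ = 15.9 lb/ft³ = 254.7 kg/m³; m = 56.8 kg.
V = 0.2230 m³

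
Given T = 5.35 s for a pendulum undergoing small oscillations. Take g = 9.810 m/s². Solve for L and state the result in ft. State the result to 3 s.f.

Rearranging T = 2π√(L/g) for L: L = g·(T/2π)².
T = 5.35 s; g = 9.810 m/s².
L = 7.112 m
7.112 m × (1 ft / 0.3048 m) = 23.33 ft

23.3 ft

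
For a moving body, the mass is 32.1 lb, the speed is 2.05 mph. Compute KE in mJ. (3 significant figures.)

6110 mJ

Directly: KE = ½mv².
m = 32.1 lb = 14.56 kg; v = 2.05 mph = 0.9164 m/s.
KE = 6.114 J  (the unit combination reduces to kg·m²/s² = J)
6.114 J × (1 mJ / 0.001000 J) = 6114 mJ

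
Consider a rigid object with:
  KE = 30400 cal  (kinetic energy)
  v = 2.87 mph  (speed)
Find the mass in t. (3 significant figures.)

Rearranging KE = ½mv² for m: m = 2·KE/v².
KE = 30400 cal = 1.272×10^5 J; v = 2.87 mph = 1.283 m/s.
m = 1.545×10^5 kg
1.545×10^5 kg × (1 t / 1000 kg) = 154.5 t

155 t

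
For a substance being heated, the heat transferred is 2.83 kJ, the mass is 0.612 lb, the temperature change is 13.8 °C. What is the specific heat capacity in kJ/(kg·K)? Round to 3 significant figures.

0.739 kJ/(kg·K)

Rearranging Q = m·c·ΔT for c: c = Q/(m·ΔT).
Q = 2.83 kJ = 2830 J; m = 0.612 lb = 0.2776 kg; ΔT = 13.8 °C = 13.80 K.
c = 738.7 J/(kg·K)
738.7 J/(kg·K) × (1 kJ/(kg·K) / 1000 J/(kg·K)) = 0.7387 kJ/(kg·K)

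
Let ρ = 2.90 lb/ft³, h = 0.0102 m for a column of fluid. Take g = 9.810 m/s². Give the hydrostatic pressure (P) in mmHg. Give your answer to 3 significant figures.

Directly: P = ρgh.
ρ = 2.90 lb/ft³ = 46.45 kg/m³; h = 0.0102 m; g = 9.810 m/s².
P = 4.648 Pa
4.648 Pa × (1 mmHg / 133.3 Pa) = 0.03486 mmHg

0.0349 mmHg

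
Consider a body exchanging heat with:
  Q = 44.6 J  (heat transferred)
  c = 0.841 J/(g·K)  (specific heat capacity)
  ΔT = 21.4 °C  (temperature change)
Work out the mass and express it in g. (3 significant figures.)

Solving Q = m·c·ΔT for m: m = Q/(c·ΔT).
Q = 44.6 J; c = 0.841 J/(g·K) = 841.0 J/(kg·K); ΔT = 21.4 °C = 21.40 K.
m = 0.002478 kg
0.002478 kg × (1 g / 0.001000 kg) = 2.478 g

2.48 g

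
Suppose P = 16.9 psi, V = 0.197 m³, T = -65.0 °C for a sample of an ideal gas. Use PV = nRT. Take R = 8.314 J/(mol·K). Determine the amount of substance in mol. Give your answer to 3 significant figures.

From the ideal-gas law: n = PV/(RT).
P = 16.9 psi = 1.165×10^5 Pa; V = 0.197 m³; T = -65.0 °C = 208.1 K; R = 8.314 J/(mol·K).
n = 13.26 mol

13.3 mol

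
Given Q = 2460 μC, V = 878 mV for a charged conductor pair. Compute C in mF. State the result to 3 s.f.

2.80 mF

Directly: C = Q/V.
Q = 2460 μC = 0.002460 C; V = 878 mV = 0.8780 V.
C = 0.002802 F
0.002802 F × (1 mF / 0.001000 F) = 2.802 mF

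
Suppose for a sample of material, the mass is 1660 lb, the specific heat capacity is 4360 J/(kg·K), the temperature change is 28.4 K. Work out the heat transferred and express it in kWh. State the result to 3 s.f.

25.9 kWh

Directly: Q = mcΔT.
m = 1660 lb = 753.0 kg; c = 4360 J/(kg·K); ΔT = 28.4 K.
Q = 9.323×10^7 J  (the unit combination reduces to kg·m²/s² = J)
9.323×10^7 J × (1 kWh / 3.600×10^6 J) = 25.90 kWh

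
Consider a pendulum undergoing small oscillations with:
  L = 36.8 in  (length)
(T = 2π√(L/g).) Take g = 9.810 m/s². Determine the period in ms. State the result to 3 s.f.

1940 ms

Directly: T = 2π√(L/g).
L = 36.8 in = 0.9347 m; g = 9.810 m/s².
T = 1.939 s
1.939 s × (1 ms / 0.001000 s) = 1939 ms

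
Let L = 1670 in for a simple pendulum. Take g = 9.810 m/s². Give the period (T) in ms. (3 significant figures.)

Directly: T = 2π√(L/g).
L = 1670 in = 42.42 m; g = 9.810 m/s².
T = 13.07 s
13.07 s × (1 ms / 0.001000 s) = 13065 ms

13100 ms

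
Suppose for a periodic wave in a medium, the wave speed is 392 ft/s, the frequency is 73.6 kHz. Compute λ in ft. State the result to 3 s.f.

Rearranging v = f·λ for λ: λ = v/f.
v = 392 ft/s = 119.5 m/s; f = 73.6 kHz = 73600 Hz.
λ = 0.001623 m
0.001623 m × (1 ft / 0.3048 m) = 0.005326 ft

0.00533 ft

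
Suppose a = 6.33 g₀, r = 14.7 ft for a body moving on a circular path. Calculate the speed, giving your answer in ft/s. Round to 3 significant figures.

Rearranging a = v²/r for v: v = √(a·r).
a = 6.33 g₀ = 62.08 m/s²; r = 14.7 ft = 4.481 m.
v = 16.68 m/s
16.68 m/s × (1 ft/s / 0.3048 m/s) = 54.72 ft/s

54.7 ft/s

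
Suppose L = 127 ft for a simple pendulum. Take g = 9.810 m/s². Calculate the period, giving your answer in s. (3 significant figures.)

12.5 s

Directly: T = 2π√(L/g).
L = 127 ft = 38.71 m; g = 9.810 m/s².
T = 12.48 s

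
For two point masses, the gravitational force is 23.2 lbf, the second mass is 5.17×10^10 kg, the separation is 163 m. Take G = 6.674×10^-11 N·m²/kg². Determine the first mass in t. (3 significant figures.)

795 t

From Newton's law of gravitation: m₁ = F·r²/(G·m₂).
F = 23.2 lbf = 103.2 N; m₂ = 5.17×10^10 kg; r = 163 m; G = 6.674×10^-11 N·m²/kg².
m₁ = 7.946×10^5 kg
7.946×10^5 kg × (1 t / 1000 kg) = 794.6 t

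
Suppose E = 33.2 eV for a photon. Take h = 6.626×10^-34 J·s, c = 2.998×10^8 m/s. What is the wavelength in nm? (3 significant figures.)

Rearranging: λ = hc/E.
E = 33.2 eV = 5.319×10^-18 J; h = 6.626×10^-34 J·s; c = 2.998×10^8 m/s.
λ = 3.735×10^-8 m
3.735×10^-8 m × (1 nm / 1.000×10^-9 m) = 37.35 nm

37.3 nm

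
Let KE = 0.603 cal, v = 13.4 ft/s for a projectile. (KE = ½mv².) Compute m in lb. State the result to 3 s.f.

Rearranging: m = 2·KE/v².
KE = 0.603 cal = 2.523 J; v = 13.4 ft/s = 4.084 m/s.
m = 0.3025 kg
0.3025 kg × (1 lb / 0.4536 kg) = 0.6669 lb

0.667 lb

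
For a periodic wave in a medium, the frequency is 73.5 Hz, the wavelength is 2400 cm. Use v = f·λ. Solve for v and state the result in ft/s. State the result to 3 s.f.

5790 ft/s

v is given directly by: v = fλ.
f = 73.5 Hz; λ = 2400 cm = 24.00 m.
v = 1764 m/s
1764 m/s × (1 ft/s / 0.3048 m/s) = 5787 ft/s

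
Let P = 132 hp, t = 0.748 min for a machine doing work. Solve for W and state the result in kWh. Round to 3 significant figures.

1.23 kWh

Solving P = W/t for W: W = P·t.
P = 132 hp = 98432 W; t = 0.748 min = 44.88 s.
W = 4.418×10^6 J
4.418×10^6 J × (1 kWh / 3.600×10^6 J) = 1.227 kWh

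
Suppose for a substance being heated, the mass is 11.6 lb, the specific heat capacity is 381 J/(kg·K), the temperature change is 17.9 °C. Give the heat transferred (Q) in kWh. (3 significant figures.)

0.00997 kWh

Q is given directly by: Q = mcΔT.
m = 11.6 lb = 5.262 kg; c = 381 J/(kg·K); ΔT = 17.9 °C = 17.90 K.
Q = 35884 J  (the unit combination reduces to kg·m²/s² = J)
35884 J × (1 kWh / 3.600×10^6 J) = 0.009968 kWh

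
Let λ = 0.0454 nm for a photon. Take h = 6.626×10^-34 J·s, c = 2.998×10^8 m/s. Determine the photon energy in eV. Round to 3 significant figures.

27300 eV

E is given directly by: E = hc/λ.
λ = 0.0454 nm = 4.540×10^-11 m; h = 6.626×10^-34 J·s; c = 2.998×10^8 m/s.
E = 4.375×10^-15 J
4.375×10^-15 J × (1 eV / 1.602×10^-19 J) = 27310 eV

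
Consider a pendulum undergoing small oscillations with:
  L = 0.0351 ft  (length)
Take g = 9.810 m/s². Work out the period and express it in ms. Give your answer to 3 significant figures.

207 ms

T is given directly by: T = 2π√(L/g).
L = 0.0351 ft = 0.01070 m; g = 9.810 m/s².
T = 0.2075 s
0.2075 s × (1 ms / 0.001000 s) = 207.5 ms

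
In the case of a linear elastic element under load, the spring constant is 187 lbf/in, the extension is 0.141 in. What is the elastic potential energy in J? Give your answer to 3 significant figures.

Directly: U = ½kx².
k = 187 lbf/in = 32749 N/m; x = 0.141 in = 0.003581 m.
U = 0.2100 J

0.210 J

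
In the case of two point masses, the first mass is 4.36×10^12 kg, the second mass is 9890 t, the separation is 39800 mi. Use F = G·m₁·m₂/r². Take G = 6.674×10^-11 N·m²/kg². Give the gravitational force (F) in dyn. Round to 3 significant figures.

F is given directly by: F = Gm₁m₂/r².
m₁ = 4.36×10^12 kg; m₂ = 9890 t = 9.890×10^6 kg; r = 39800 mi = 6.405×10^7 m; G = 6.674×10^-11 N·m²/kg².
F = 7.015×10^-7 N  (the unit combination reduces to kg·m/s² = N)
7.015×10^-7 N × (1 dyn / 1.000×10^-5 N) = 0.07015 dyn

0.0701 dyn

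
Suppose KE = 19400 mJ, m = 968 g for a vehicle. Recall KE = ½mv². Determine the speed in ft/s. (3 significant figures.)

20.8 ft/s

Rearranging: v = √(2·KE/m).
KE = 19400 mJ = 19.40 J; m = 968 g = 0.9680 kg.
v = 6.331 m/s
6.331 m/s × (1 ft/s / 0.3048 m/s) = 20.77 ft/s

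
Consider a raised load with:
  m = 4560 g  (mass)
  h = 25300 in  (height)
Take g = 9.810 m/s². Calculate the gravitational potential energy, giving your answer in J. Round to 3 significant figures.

28700 J

PE is given directly by: PE = mgh.
m = 4560 g = 4.560 kg; h = 25300 in = 642.6 m; g = 9.810 m/s².
PE = 28747 J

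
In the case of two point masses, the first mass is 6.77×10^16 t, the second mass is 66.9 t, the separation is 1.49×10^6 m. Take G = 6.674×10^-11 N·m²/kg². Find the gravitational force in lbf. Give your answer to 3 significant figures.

30.6 lbf

From Newton's law of gravitation: F = Gm₁m₂/r².
m₁ = 6.77×10^16 t = 6.770×10^19 kg; m₂ = 66.9 t = 66900 kg; r = 1.49×10^6 m; G = 6.674×10^-11 N·m²/kg².
F = 136.2 N
136.2 N × (1 lbf / 4.448 N) = 30.61 lbf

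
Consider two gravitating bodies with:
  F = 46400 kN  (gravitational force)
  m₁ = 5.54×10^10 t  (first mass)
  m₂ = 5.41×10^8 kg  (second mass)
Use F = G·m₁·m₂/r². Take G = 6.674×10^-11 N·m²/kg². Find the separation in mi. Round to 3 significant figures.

From Newton's law of gravitation: r = √(G·m₁m₂/F).
F = 46400 kN = 4.640×10^7 N; m₁ = 5.54×10^10 t = 5.540×10^13 kg; m₂ = 5.41×10^8 kg; G = 6.674×10^-11 N·m²/kg².
r = 207.6 m
207.6 m × (1 mi / 1609 m) = 0.1290 mi

0.129 mi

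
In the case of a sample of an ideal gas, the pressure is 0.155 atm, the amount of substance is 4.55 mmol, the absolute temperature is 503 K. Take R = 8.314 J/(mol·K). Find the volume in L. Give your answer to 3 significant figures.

1.21 L

From the ideal-gas law: V = nRT/P.
P = 0.155 atm = 15705 Pa; n = 4.55 mmol = 0.004550 mol; T = 503 K; R = 8.314 J/(mol·K).
V = 0.001212 m³
0.001212 m³ × (1 L / 0.001000 m³) = 1.212 L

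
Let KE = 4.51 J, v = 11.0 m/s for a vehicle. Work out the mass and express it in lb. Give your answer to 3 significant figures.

Rearranging KE = ½mv² for m: m = 2·KE/v².
KE = 4.51 J; v = 11.0 m/s.
m = 0.07455 kg
0.07455 kg × (1 lb / 0.4536 kg) = 0.1643 lb

0.164 lb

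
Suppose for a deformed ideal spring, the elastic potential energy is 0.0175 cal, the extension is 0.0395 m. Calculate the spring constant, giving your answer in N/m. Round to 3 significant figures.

93.9 N/m

Rearranging U = ½k·x² for k: k = 2U/x².
U = 0.0175 cal = 0.07322 J; x = 0.0395 m.
k = 93.86 N/m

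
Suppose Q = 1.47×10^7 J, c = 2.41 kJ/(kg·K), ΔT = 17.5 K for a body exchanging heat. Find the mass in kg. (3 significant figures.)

Rearranging Q = m·c·ΔT for m: m = Q/(c·ΔT).
Q = 1.47×10^7 J; c = 2.41 kJ/(kg·K) = 2410 J/(kg·K); ΔT = 17.5 K.
m = 348.5 kg

349 kg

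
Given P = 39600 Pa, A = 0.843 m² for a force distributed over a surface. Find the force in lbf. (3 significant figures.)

7500 lbf

Rearranging: F = P·A.
P = 39600 Pa; A = 0.843 m².
F = 33383 N
33383 N × (1 lbf / 4.448 N) = 7505 lbf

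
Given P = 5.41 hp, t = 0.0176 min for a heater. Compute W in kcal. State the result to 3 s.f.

1.02 kcal

Solving P = W/t for W: W = P·t.
P = 5.41 hp = 4034 W; t = 0.0176 min = 1.056 s.
W = 4260 J  (the unit combination reduces to kg·m²/s² = J)
4260 J × (1 kcal / 4184 J) = 1.018 kcal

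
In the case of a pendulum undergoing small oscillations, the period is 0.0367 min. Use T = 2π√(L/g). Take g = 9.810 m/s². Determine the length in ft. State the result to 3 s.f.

Rearranging T = 2π√(L/g) for L: L = g·(T/2π)².
T = 0.0367 min = 2.202 s; g = 9.810 m/s².
L = 1.205 m
1.205 m × (1 ft / 0.3048 m) = 3.953 ft

3.95 ft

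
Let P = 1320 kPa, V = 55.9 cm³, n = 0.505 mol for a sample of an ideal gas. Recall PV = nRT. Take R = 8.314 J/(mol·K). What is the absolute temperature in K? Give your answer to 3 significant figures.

Solving PV = nRT for T: T = PV/(nR).
P = 1320 kPa = 1.320×10^6 Pa; V = 55.9 cm³ = 5.590×10^-5 m³; n = 0.505 mol; R = 8.314 J/(mol·K).
T = 17.57 K

17.6 K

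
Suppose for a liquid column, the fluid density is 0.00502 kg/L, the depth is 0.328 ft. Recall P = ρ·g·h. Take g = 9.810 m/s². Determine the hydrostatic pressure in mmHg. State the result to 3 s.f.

P is given directly by: P = ρgh.
ρ = 0.00502 kg/L = 5.020 kg/m³; h = 0.328 ft = 0.09997 m; g = 9.810 m/s².
P = 4.923 Pa  (the unit combination reduces to kg/(m·s²) = Pa)
4.923 Pa × (1 mmHg / 133.3 Pa) = 0.03693 mmHg

0.0369 mmHg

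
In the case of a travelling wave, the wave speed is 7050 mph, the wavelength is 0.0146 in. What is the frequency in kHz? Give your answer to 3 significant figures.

8500 kHz

Rearranging v = f·λ for f: f = v/λ.
v = 7050 mph = 3152 m/s; λ = 0.0146 in = 3.708×10^-4 m.
f = 8.499×10^6 Hz
8.499×10^6 Hz × (1 kHz / 1000 Hz) = 8499 kHz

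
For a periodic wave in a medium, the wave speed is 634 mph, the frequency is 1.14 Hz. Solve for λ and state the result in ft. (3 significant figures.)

Rearranging: λ = v/f.
v = 634 mph = 283.4 m/s; f = 1.14 Hz.
λ = 248.6 m
248.6 m × (1 ft / 0.3048 m) = 815.7 ft

816 ft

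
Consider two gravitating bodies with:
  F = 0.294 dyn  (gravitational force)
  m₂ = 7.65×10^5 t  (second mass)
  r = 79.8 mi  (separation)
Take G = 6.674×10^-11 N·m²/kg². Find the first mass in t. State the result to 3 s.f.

950 t

Solving F = G·m₁·m₂/r² for m₁: m₁ = F·r²/(G·m₂).
F = 0.294 dyn = 2.940×10^-6 N; m₂ = 7.65×10^5 t = 7.650×10^8 kg; r = 79.8 mi = 1.284×10^5 m; G = 6.674×10^-11 N·m²/kg².
m₁ = 9.497×10^5 kg
9.497×10^5 kg × (1 t / 1000 kg) = 949.7 t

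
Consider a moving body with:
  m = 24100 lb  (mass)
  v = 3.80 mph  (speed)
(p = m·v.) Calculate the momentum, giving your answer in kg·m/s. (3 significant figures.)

18600 kg·m/s

p is given directly by: p = mv.
m = 24100 lb = 10932 kg; v = 3.80 mph = 1.699 m/s.
p = 18570 kg·m/s  (the unit combination reduces to kg·m/s = kg·m/s)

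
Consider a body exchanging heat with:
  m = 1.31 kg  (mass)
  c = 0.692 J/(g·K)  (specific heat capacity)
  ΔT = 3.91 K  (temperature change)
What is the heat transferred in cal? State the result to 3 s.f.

847 cal

Directly: Q = mcΔT.
m = 1.31 kg; c = 0.692 J/(g·K) = 692.0 J/(kg·K); ΔT = 3.91 K.
Q = 3544 J  (the unit combination reduces to kg·m²/s² = J)
3544 J × (1 cal / 4.184 J) = 847.2 cal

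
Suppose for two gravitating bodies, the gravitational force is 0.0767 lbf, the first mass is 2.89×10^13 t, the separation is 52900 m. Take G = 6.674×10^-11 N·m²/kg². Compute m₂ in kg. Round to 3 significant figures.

From Newton's law of gravitation: m₂ = F·r²/(G·m₁).
F = 0.0767 lbf = 0.3412 N; m₁ = 2.89×10^13 t = 2.890×10^16 kg; r = 52900 m; G = 6.674×10^-11 N·m²/kg².
m₂ = 495.0 kg

495 kg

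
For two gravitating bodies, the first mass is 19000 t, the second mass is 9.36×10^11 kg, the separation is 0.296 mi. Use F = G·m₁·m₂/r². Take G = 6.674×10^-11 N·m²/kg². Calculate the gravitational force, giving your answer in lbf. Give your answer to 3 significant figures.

1180 lbf

From Newton's law of gravitation: F = Gm₁m₂/r².
m₁ = 19000 t = 1.900×10^7 kg; m₂ = 9.36×10^11 kg; r = 0.296 mi = 476.4 m; G = 6.674×10^-11 N·m²/kg².
F = 5230 N  (the unit combination reduces to kg·m/s² = N)
5230 N × (1 lbf / 4.448 N) = 1176 lbf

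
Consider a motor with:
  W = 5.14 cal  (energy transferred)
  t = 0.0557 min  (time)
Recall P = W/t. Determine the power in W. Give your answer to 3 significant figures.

Directly: P = W/t.
W = 5.14 cal = 21.51 J; t = 0.0557 min = 3.342 s.
P = 6.435 W  (the unit combination reduces to kg·m²/s³ = W)

6.43 W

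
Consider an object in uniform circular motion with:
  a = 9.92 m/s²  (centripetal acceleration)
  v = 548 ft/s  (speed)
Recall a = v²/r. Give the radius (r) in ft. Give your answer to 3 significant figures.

Solving a = v²/r for r: r = v²/a.
a = 9.92 m/s²; v = 548 ft/s = 167.0 m/s.
r = 2812 m
2812 m × (1 ft / 0.3048 m) = 9227 ft

9230 ft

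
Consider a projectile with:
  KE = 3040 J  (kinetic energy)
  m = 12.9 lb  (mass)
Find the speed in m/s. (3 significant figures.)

Rearranging KE = ½mv² for v: v = √(2·KE/m).
KE = 3040 J; m = 12.9 lb = 5.851 kg.
v = 32.23 m/s

32.2 m/s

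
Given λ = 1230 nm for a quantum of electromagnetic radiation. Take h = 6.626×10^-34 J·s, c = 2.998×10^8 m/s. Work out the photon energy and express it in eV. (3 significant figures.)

1.01 eV

E is given directly by: E = hc/λ.
λ = 1230 nm = 1.230×10^-6 m; h = 6.626×10^-34 J·s; c = 2.998×10^8 m/s.
E = 1.615×10^-19 J
1.615×10^-19 J × (1 eV / 1.602×10^-19 J) = 1.008 eV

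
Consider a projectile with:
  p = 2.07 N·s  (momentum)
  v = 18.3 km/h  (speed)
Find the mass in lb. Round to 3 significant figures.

0.898 lb

Rearranging: m = p/v.
p = 2.07 N·s = 2.070 kg·m/s; v = 18.3 km/h = 5.083 m/s.
m = 0.4072 kg
0.4072 kg × (1 lb / 0.4536 kg) = 0.8978 lb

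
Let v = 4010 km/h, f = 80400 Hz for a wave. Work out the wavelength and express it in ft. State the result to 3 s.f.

0.0455 ft

Rearranging: λ = v/f.
v = 4010 km/h = 1114 m/s; f = 80400 Hz.
λ = 0.01385 m
0.01385 m × (1 ft / 0.3048 m) = 0.04545 ft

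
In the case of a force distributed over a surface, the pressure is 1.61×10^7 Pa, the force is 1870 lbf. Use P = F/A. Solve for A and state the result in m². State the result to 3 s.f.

5.17×10^-4 m²

Rearranging P = F/A for A: A = F/P.
P = 1.61×10^7 Pa; F = 1870 lbf = 8318 N.
A = 5.167×10^-4 m²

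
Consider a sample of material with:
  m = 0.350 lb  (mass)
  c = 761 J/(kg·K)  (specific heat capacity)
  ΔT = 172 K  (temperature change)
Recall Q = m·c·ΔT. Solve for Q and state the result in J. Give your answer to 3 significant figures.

Directly: Q = mcΔT.
m = 0.350 lb = 0.1588 kg; c = 761 J/(kg·K); ΔT = 172 K.
Q = 20780 J

20800 J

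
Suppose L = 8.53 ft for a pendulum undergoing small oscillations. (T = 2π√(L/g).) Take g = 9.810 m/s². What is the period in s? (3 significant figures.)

3.23 s

Directly: T = 2π√(L/g).
L = 8.53 ft = 2.600 m; g = 9.810 m/s².
T = 3.235 s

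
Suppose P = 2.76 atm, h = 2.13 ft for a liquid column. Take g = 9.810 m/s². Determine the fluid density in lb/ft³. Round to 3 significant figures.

Rearranging P = ρ·g·h for ρ: ρ = P/(g·h).
P = 2.76 atm = 2.797×10^5 Pa; h = 2.13 ft = 0.6492 m; g = 9.810 m/s².
ρ = 43910 kg/m³
43910 kg/m³ × (1 lb/ft³ / 16.02 kg/m³) = 2741 lb/ft³

2740 lb/ft³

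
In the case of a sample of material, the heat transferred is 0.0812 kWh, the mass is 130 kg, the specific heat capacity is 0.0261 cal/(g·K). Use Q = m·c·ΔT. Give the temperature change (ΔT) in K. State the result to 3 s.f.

20.6 K

Solving Q = m·c·ΔT for ΔT: ΔT = Q/(m·c).
Q = 0.0812 kWh = 2.923×10^5 J; m = 130 kg; c = 0.0261 cal/(g·K) = 109.2 J/(kg·K).
ΔT = 20.59 K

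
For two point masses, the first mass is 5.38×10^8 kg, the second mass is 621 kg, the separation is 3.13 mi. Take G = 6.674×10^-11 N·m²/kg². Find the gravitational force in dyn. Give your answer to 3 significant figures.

Directly: F = Gm₁m₂/r².
m₁ = 5.38×10^8 kg; m₂ = 621 kg; r = 3.13 mi = 5037 m; G = 6.674×10^-11 N·m²/kg².
F = 8.788×10^-7 N
8.788×10^-7 N × (1 dyn / 1.000×10^-5 N) = 0.08788 dyn

0.0879 dyn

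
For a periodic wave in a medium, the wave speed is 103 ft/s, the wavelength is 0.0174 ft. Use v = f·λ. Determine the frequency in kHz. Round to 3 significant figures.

Solving v = f·λ for f: f = v/λ.
v = 103 ft/s = 31.39 m/s; λ = 0.0174 ft = 0.005304 m.
f = 5920 Hz
5920 Hz × (1 kHz / 1000 Hz) = 5.920 kHz

5.92 kHz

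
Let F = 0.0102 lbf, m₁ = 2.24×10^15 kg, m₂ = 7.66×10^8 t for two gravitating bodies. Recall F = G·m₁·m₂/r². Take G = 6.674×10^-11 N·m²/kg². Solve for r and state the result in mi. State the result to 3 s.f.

9.87×10^5 mi

Solving F = G·m₁·m₂/r² for r: r = √(G·m₁m₂/F).
F = 0.0102 lbf = 0.04537 N; m₁ = 2.24×10^15 kg; m₂ = 7.66×10^8 t = 7.660×10^11 kg; G = 6.674×10^-11 N·m²/kg².
r = 1.589×10^9 m
1.589×10^9 m × (1 mi / 1609 m) = 9.872×10^5 mi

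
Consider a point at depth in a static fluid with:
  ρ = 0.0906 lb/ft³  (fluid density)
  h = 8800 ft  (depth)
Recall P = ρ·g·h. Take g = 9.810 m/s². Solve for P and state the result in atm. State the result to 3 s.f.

0.377 atm

Directly: P = ρgh.
ρ = 0.0906 lb/ft³ = 1.451 kg/m³; h = 8800 ft = 2682 m; g = 9.810 m/s².
P = 38187 Pa  (the unit combination reduces to kg/(m·s²) = Pa)
38187 Pa × (1 atm / 1.013×10^5 Pa) = 0.3769 atm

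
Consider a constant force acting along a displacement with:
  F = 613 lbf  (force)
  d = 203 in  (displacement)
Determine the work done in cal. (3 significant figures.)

3360 cal

Directly: W = F·d.
F = 613 lbf = 2727 N; d = 203 in = 5.156 m.
W = 14060 J
14060 J × (1 cal / 4.184 J) = 3360 cal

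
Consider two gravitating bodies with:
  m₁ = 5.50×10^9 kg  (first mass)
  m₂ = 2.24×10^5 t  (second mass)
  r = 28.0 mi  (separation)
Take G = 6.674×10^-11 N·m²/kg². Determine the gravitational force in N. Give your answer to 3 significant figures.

0.0405 N

From Newton's law of gravitation: F = Gm₁m₂/r².
m₁ = 5.50×10^9 kg; m₂ = 2.24×10^5 t = 2.240×10^8 kg; r = 28.0 mi = 45062 m; G = 6.674×10^-11 N·m²/kg².
F = 0.04049 N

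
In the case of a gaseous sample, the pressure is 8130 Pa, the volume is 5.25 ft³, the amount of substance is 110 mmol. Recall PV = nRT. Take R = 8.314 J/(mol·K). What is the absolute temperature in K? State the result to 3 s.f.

From the ideal-gas law: T = PV/(nR).
P = 8130 Pa; V = 5.25 ft³ = 0.1487 m³; n = 110 mmol = 0.1100 mol; R = 8.314 J/(mol·K).
T = 1322 K

1320 K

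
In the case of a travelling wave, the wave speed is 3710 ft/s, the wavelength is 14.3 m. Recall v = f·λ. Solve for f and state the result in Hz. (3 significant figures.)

79.1 Hz

Solving v = f·λ for f: f = v/λ.
v = 3710 ft/s = 1131 m/s; λ = 14.3 m.
f = 79.08 Hz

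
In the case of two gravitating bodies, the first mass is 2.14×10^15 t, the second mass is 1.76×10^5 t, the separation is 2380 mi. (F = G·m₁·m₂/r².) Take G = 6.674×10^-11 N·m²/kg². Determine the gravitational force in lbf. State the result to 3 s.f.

F is given directly by: F = Gm₁m₂/r².
m₁ = 2.14×10^15 t = 2.140×10^18 kg; m₂ = 1.76×10^5 t = 1.760×10^8 kg; r = 2380 mi = 3.830×10^6 m; G = 6.674×10^-11 N·m²/kg².
F = 1713 N
1713 N × (1 lbf / 4.448 N) = 385.2 lbf

385 lbf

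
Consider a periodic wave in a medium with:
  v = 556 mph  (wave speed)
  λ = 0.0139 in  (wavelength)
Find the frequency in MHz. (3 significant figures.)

Rearranging: f = v/λ.
v = 556 mph = 248.6 m/s; λ = 0.0139 in = 3.531×10^-4 m.
f = 7.040×10^5 Hz
7.040×10^5 Hz × (1 MHz / 1.000×10^6 Hz) = 0.7040 MHz

0.704 MHz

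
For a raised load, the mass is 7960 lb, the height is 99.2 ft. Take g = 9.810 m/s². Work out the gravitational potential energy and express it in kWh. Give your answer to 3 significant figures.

Directly: PE = mgh.
m = 7960 lb = 3611 kg; h = 99.2 ft = 30.24 m; g = 9.810 m/s².
PE = 1.071×10^6 J  (the unit combination reduces to kg·m²/s² = J)
1.071×10^6 J × (1 kWh / 3.600×10^6 J) = 0.2975 kWh

0.297 kWh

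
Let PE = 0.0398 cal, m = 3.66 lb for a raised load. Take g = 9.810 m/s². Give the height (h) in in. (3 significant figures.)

Solving PE = m·g·h for h: h = PE/(m·g).
PE = 0.0398 cal = 0.1665 J; m = 3.66 lb = 1.660 kg; g = 9.810 m/s².
h = 0.01022 m
0.01022 m × (1 in / 0.02540 m) = 0.4026 in

0.403 in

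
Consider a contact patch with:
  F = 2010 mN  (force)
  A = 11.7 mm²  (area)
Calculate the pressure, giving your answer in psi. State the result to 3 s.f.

24.9 psi

P is given directly by: P = F/A.
F = 2010 mN = 2.010 N; A = 11.7 mm² = 1.170×10^-5 m².
P = 1.718×10^5 Pa
1.718×10^5 Pa × (1 psi / 6895 Pa) = 24.92 psi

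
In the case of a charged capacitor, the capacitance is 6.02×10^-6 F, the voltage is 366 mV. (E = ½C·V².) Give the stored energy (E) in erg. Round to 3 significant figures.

Directly: E = ½CV².
C = 6.02×10^-6 F; V = 366 mV = 0.3660 V.
E = 4.032×10^-7 J
4.032×10^-7 J × (1 erg / 1.000×10^-7 J) = 4.032 erg

4.03 erg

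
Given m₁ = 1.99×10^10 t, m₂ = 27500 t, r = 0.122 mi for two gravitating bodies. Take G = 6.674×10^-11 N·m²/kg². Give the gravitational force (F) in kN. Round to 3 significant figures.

F is given directly by: F = Gm₁m₂/r².
m₁ = 1.99×10^10 t = 1.990×10^13 kg; m₂ = 27500 t = 2.750×10^7 kg; r = 0.122 mi = 196.3 m; G = 6.674×10^-11 N·m²/kg².
F = 9.474×10^5 N  (the unit combination reduces to kg·m/s² = N)
9.474×10^5 N × (1 kN / 1000 N) = 947.4 kN

947 kN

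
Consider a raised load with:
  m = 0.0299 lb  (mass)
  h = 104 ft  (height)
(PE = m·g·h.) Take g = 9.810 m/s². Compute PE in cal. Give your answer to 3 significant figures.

PE is given directly by: PE = mgh.
m = 0.0299 lb = 0.01356 kg; h = 104 ft = 31.70 m; g = 9.810 m/s².
PE = 4.217 J  (the unit combination reduces to kg·m²/s² = J)
4.217 J × (1 cal / 4.184 J) = 1.008 cal

1.01 cal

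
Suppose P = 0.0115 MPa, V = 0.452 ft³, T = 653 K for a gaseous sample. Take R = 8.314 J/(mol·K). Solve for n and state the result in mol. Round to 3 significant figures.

0.0271 mol

From the ideal-gas law: n = PV/(RT).
P = 0.0115 MPa = 11500 Pa; V = 0.452 ft³ = 0.01280 m³; T = 653 K; R = 8.314 J/(mol·K).
n = 0.02711 mol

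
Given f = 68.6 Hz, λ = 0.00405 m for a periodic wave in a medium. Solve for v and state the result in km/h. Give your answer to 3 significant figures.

1.00 km/h

Directly: v = fλ.
f = 68.6 Hz; λ = 0.00405 m.
v = 0.2778 m/s
0.2778 m/s × (1 km/h / 0.2778 m/s) = 1.000 km/h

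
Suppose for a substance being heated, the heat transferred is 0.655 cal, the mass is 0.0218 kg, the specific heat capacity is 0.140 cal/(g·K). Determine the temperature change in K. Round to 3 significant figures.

0.215 K

Solving Q = m·c·ΔT for ΔT: ΔT = Q/(m·c).
Q = 0.655 cal = 2.741 J; m = 0.0218 kg; c = 0.140 cal/(g·K) = 585.8 J/(kg·K).
ΔT = 0.2146 K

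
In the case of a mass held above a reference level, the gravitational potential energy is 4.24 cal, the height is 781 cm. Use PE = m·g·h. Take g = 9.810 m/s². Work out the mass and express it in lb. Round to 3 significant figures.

Rearranging PE = m·g·h for m: m = PE/(g·h).
PE = 4.24 cal = 17.74 J; h = 781 cm = 7.810 m; g = 9.810 m/s².
m = 0.2315 kg
0.2315 kg × (1 lb / 0.4536 kg) = 0.5105 lb

0.510 lb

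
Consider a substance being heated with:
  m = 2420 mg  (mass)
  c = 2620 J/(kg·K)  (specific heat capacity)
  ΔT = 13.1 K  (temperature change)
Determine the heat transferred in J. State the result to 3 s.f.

83.1 J

Q is given directly by: Q = mcΔT.
m = 2420 mg = 0.002420 kg; c = 2620 J/(kg·K); ΔT = 13.1 K.
Q = 83.06 J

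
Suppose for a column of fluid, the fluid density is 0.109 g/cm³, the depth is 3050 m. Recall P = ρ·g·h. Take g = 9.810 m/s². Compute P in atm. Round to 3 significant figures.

32.2 atm

P is given directly by: P = ρgh.
ρ = 0.109 g/cm³ = 109.0 kg/m³; h = 3050 m; g = 9.810 m/s².
P = 3.261×10^6 Pa  (the unit combination reduces to kg/(m·s²) = Pa)
3.261×10^6 Pa × (1 atm / 1.013×10^5 Pa) = 32.19 atm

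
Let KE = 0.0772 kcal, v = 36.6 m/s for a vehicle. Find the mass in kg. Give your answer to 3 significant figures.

Rearranging: m = 2·KE/v².
KE = 0.0772 kcal = 323.0 J; v = 36.6 m/s.
m = 0.4823 kg

0.482 kg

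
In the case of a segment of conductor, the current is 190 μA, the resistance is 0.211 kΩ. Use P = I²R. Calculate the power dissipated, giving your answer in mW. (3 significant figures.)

Directly: P = I²R.
I = 190 μA = 1.900×10^-4 A; R = 0.211 kΩ = 211.0 Ω.
P = 7.617×10^-6 W
7.617×10^-6 W × (1 mW / 0.001000 W) = 0.007617 mW

0.00762 mW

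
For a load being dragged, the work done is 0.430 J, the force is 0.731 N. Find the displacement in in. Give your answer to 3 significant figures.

23.2 in

Rearranging W = F·d for d: d = W/F.
W = 0.430 J; F = 0.731 N.
d = 0.5882 m
0.5882 m × (1 in / 0.02540 m) = 23.16 in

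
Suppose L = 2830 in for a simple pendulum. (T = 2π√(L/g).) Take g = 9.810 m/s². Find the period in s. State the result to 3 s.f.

T is given directly by: T = 2π√(L/g).
L = 2830 in = 71.88 m; g = 9.810 m/s².
T = 17.01 s

17.0 s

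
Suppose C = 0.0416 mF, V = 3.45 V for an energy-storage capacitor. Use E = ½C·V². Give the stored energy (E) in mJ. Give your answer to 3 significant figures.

E is given directly by: E = ½CV².
C = 0.0416 mF = 4.160×10^-5 F; V = 3.45 V.
E = 2.476×10^-4 J
2.476×10^-4 J × (1 mJ / 0.001000 J) = 0.2476 mJ

0.248 mJ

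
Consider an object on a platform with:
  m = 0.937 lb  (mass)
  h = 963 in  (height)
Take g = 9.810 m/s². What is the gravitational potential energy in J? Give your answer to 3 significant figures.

PE is given directly by: PE = mgh.
m = 0.937 lb = 0.4250 kg; h = 963 in = 24.46 m; g = 9.810 m/s².
PE = 102.0 J

102 J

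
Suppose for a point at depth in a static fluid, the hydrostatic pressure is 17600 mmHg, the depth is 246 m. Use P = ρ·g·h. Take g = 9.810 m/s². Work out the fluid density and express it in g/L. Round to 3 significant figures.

972 g/L

Rearranging P = ρ·g·h for ρ: ρ = P/(g·h).
P = 17600 mmHg = 2.346×10^6 Pa; h = 246 m; g = 9.810 m/s².
ρ = 972.3 kg/m³
Since 1 g/L = 1 kg/m³, 972.3 g/L.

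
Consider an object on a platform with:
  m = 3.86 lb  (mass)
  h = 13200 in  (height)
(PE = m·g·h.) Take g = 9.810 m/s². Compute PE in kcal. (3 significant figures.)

1.38 kcal

Directly: PE = mgh.
m = 3.86 lb = 1.751 kg; h = 13200 in = 335.3 m; g = 9.810 m/s².
PE = 5759 J
5759 J × (1 kcal / 4184 J) = 1.376 kcal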